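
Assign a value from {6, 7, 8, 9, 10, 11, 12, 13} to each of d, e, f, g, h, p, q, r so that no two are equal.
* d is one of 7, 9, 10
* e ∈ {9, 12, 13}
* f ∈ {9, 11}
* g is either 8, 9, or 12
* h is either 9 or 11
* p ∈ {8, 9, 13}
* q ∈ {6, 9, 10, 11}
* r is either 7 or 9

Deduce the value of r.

The 8 variables together cover exactly {6, 7, 8, 9, 10, 11, 12, 13} — 8 values for 8 variables — and 6 appears only in q's list, so q = 6.
The 7 still-open variables draw from only 7 values {7, 8, 9, 10, 11, 12, 13}, so each is used; only d can be 10, hence d = 10.
Among the 6 still-open variables, 7 fits only r (and all 6 values in {7, 8, 9, 11, 12, 13} must be used), so r = 7.

7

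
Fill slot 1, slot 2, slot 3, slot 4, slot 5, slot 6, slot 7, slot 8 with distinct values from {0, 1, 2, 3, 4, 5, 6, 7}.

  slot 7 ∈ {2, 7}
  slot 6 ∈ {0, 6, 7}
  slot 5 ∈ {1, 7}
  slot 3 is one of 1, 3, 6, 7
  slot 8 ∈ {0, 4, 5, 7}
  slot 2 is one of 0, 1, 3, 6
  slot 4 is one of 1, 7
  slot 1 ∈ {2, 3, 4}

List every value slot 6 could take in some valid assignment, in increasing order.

Among the 8 variables, 5 fits only slot 8 (and all 8 values in {0, 1, 2, 3, 4, 5, 6, 7} must be used), so slot 8 = 5.
The 7 still-open variables together cover exactly {0, 1, 2, 3, 4, 6, 7} — 7 values for 7 variables — and 4 appears only in slot 1's list, so slot 1 = 4.
The 6 still-open variables together cover exactly {0, 1, 2, 3, 6, 7} — 6 values for 6 variables — and 2 appears only in slot 7's list, so slot 7 = 2.
slot 4 and slot 5 between them cover only {1, 7} — a naked pair. Remove those values from slot 2, slot 3, slot 6.
No further eliminations apply; slot 6 can still be any of 0, 6.

0, 6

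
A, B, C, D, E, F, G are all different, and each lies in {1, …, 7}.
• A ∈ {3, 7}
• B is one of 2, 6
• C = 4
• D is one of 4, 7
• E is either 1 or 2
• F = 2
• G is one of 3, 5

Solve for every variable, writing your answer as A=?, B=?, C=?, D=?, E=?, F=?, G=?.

C has just one choice, so C = 4. Eliminate 4 elsewhere: D.
D must be 7 (only option left). So A can't be 7.
That leaves F = 2. Eliminate 2 elsewhere: B, E.
A's domain is down to {3}, so A = 3. Eliminate 3 elsewhere: G.
That leaves B = 6.
E must be 1 (only option left).
That leaves G = 5.

A=3, B=6, C=4, D=7, E=1, F=2, G=5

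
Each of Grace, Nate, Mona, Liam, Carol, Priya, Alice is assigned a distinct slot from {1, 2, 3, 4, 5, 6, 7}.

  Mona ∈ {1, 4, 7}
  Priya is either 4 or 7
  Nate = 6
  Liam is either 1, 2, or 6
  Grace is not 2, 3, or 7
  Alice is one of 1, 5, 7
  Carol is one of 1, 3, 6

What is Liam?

2

Nate must be 6 (only option left). So Grace, Liam, Carol can't be 6.
The 6 still-open variables draw from only 6 values {1, 2, 3, 4, 5, 7}, so each is used; only Liam can be 2, hence Liam = 2.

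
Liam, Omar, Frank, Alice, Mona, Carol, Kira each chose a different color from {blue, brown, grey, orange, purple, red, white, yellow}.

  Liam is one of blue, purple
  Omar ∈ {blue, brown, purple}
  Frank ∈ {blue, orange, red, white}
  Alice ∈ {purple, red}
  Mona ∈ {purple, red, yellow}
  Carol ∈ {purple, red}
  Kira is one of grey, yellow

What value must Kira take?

The 2 variables Alice and Carol are confined to {purple, red}, which locks those values in; drop them from Liam, Omar, Frank, Mona.
That leaves Liam = blue. Eliminate blue elsewhere: Omar, Frank.
Omar's domain is down to {brown}, so Omar = brown.
Mona has just one choice, so Mona = yellow. Eliminate yellow elsewhere: Kira.
So Kira = grey.

grey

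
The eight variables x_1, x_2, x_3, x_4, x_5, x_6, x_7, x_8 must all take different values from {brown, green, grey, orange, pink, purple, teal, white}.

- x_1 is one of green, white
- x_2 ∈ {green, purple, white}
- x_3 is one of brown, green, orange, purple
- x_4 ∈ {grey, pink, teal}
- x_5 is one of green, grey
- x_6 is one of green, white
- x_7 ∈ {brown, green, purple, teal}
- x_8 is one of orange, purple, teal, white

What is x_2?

purple

The 8 variables draw from only 8 values {brown, green, grey, orange, pink, purple, teal, white}, so each is used; only x_4 can be pink, hence x_4 = pink.
Among the 7 still-open variables, grey fits only x_5 (and all 7 values in {brown, green, grey, orange, purple, teal, white} must be used), so x_5 = grey.
The 2 variables x_1 and x_6 are confined to {green, white}, which locks those values in; drop them from x_2, x_3, x_7, x_8.
So x_2 = purple.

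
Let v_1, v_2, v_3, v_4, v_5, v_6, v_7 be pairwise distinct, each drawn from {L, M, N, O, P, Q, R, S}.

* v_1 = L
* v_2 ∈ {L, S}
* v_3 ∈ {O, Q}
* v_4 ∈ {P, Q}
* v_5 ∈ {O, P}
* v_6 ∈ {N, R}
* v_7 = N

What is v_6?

v_1 has just one choice, so v_1 = L. So v_2 can't be L.
That leaves v_2 = S.
v_7 must be N (only option left). Eliminate N elsewhere: v_6.
So v_6 = R.

R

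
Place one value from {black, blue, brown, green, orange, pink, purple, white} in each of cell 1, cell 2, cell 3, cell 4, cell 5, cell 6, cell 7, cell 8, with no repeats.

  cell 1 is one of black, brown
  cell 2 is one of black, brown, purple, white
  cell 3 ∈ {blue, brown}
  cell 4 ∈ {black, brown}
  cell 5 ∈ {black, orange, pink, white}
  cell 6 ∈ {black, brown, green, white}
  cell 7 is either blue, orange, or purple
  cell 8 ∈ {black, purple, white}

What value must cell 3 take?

The 8 variables together cover exactly {black, blue, brown, green, orange, pink, purple, white} — 8 values for 8 variables — and green appears only in cell 6's list, so cell 6 = green.
Among the 7 still-open variables, pink fits only cell 5 (and all 7 values in {black, blue, brown, orange, pink, purple, white} must be used), so cell 5 = pink.
Among the 6 still-open variables, orange fits only cell 7 (and all 6 values in {black, blue, brown, orange, purple, white} must be used), so cell 7 = orange.
Among the 5 still-open variables, blue fits only cell 3 (and all 5 values in {black, blue, brown, purple, white} must be used), so cell 3 = blue.

blue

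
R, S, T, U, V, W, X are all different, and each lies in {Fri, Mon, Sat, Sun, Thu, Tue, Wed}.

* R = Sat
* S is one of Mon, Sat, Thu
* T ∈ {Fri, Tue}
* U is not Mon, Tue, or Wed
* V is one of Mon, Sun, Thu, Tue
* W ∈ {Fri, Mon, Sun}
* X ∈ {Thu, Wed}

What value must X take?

R's domain is down to {Sat}, so R = Sat. Eliminate Sat elsewhere: S, U.
The 6 still-open variables draw from only 6 values {Fri, Mon, Sun, Thu, Tue, Wed}, so each is used; only X can be Wed, hence X = Wed.

Wed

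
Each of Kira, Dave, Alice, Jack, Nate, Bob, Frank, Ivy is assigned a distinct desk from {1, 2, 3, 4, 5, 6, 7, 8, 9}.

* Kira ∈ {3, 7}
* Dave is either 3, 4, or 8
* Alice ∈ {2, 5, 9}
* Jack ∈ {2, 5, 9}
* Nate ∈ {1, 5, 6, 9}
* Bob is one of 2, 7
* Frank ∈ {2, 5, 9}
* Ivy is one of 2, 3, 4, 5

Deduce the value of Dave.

Alice, Jack, Frank between them cover only {2, 5, 9} — a naked triple. Remove those values from Nate, Bob, Ivy.
Bob's domain is down to {7}, so Bob = 7. Strike 7 from Kira.
Kira's domain is down to {3}, so Kira = 3. Strike 3 from Dave, Ivy.
Ivy's domain is down to {4}, so Ivy = 4. Eliminate 4 elsewhere: Dave.
So Dave = 8.

8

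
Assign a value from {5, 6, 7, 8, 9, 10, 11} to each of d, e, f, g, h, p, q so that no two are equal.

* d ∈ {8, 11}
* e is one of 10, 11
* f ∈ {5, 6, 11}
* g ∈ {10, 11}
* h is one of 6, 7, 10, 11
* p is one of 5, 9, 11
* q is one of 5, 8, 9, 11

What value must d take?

8

Among the 7 variables, 7 fits only h (and all 7 values in {5, 6, 7, 8, 9, 10, 11} must be used), so h = 7.
The 6 still-open variables draw from only 6 values {5, 6, 8, 9, 10, 11}, so each is used; only f can be 6, hence f = 6.
e and g between them cover only {10, 11} — a naked pair. Remove those values from d, p, q.
So d = 8.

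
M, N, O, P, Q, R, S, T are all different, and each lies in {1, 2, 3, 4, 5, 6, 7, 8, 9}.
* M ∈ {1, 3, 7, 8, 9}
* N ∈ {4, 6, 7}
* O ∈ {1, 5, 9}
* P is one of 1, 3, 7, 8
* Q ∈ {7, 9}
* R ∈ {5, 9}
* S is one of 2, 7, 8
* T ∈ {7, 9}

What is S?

2

The 2 variables Q and T are confined to {7, 9}, which locks those values in; drop them from M, N, O, P, R, S.
R's domain is down to {5}, so R = 5. So O can't be 5.
O has just one choice, so O = 1. Eliminate 1 elsewhere: M, P.
M and P share exactly the 2 values {3, 8}; by pigeonhole those values go to them, so strike 3, 8 from S.
So S = 2.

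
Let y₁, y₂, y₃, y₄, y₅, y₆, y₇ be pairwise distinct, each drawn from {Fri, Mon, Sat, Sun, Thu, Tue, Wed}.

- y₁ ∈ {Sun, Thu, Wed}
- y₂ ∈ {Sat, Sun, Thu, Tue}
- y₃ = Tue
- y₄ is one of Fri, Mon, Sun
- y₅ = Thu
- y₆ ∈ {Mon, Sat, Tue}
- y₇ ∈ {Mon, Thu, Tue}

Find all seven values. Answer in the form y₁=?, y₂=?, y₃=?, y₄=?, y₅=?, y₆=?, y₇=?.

y₃ must be Tue (only option left). Remove Tue from y₂, y₆, y₇.
y₅ must be Thu (only option left). Remove Thu from y₁, y₂, y₇.
That leaves y₇ = Mon. Strike Mon from y₄, y₆.
That leaves y₆ = Sat. Eliminate Sat elsewhere: y₂.
y₂'s domain is down to {Sun}, so y₂ = Sun. Remove Sun from y₁, y₄.
y₄ must be Fri (only option left).
y₁ must be Wed (only option left).

y₁=Wed, y₂=Sun, y₃=Tue, y₄=Fri, y₅=Thu, y₆=Sat, y₇=Mon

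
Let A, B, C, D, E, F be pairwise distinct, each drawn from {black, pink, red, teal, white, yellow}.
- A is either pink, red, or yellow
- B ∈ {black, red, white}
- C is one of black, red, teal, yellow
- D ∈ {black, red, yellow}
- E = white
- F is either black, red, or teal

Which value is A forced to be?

pink

E has just one choice, so E = white. Remove white from B.
Among the 5 still-open variables, pink fits only A (and all 5 values in {black, pink, red, teal, yellow} must be used), so A = pink.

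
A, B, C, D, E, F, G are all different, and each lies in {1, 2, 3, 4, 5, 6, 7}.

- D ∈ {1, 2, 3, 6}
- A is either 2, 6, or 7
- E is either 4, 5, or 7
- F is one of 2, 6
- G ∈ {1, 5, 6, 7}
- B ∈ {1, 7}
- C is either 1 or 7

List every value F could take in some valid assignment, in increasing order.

2, 6

The 7 variables draw from only 7 values {1, 2, 3, 4, 5, 6, 7}, so each is used; only D can be 3, hence D = 3.
The 6 still-open variables draw from only 6 values {1, 2, 4, 5, 6, 7}, so each is used; only E can be 4, hence E = 4.
The 5 still-open variables draw from only 5 values {1, 2, 5, 6, 7}, so each is used; only G can be 5, hence G = 5.
B and C share exactly the 2 values {1, 7}; by pigeonhole those values go to them, so strike 1, 7 from A.
No further eliminations apply; F can still be any of 2, 6.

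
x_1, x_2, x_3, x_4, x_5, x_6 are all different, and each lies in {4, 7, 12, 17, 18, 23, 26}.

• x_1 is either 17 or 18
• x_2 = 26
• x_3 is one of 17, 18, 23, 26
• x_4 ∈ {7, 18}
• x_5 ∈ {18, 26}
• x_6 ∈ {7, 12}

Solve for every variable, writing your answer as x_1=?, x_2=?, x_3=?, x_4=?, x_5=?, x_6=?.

x_1=17, x_2=26, x_3=23, x_4=7, x_5=18, x_6=12

x_2 has just one choice, so x_2 = 26. Eliminate 26 elsewhere: x_3, x_5.
x_5 has just one choice, so x_5 = 18. Eliminate 18 elsewhere: x_1, x_3, x_4.
x_1's domain is down to {17}, so x_1 = 17. Remove 17 from x_3.
That leaves x_3 = 23.
x_4 must be 7 (only option left). Remove 7 from x_6.
x_6 has just one choice, so x_6 = 12.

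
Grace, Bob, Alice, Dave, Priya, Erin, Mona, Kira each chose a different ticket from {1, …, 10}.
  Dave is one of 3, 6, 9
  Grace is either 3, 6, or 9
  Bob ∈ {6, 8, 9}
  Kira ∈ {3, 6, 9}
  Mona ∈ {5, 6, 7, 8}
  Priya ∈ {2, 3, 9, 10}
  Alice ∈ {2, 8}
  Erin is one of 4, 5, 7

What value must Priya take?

Grace, Dave, Kira between them cover only {3, 6, 9} — a naked triple. Remove those values from Bob, Priya, Mona.
Bob's domain is down to {8}, so Bob = 8. Remove 8 from Alice, Mona.
Alice's domain is down to {2}, so Alice = 2. Eliminate 2 elsewhere: Priya.
So Priya = 10.

10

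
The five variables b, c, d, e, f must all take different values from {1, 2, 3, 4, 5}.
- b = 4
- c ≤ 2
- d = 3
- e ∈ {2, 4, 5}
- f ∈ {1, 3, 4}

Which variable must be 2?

b's domain is down to {4}, so b = 4. Eliminate 4 elsewhere: e, f.
That leaves d = 3. So f can't be 3.
f has just one choice, so f = 1. Remove 1 from c.
So 2 goes to c.

c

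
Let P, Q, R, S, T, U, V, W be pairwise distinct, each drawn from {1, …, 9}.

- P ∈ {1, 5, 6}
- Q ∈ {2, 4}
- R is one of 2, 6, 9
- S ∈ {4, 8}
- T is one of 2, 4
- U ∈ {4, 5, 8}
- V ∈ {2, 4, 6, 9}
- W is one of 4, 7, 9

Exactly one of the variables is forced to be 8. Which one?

S

Among the 8 variables, 1 fits only P (and all 8 values in {1, 2, 4, 5, 6, 7, 8, 9} must be used), so P = 1.
Among the 7 still-open variables, 5 fits only U (and all 7 values in {2, 4, 5, 6, 7, 8, 9} must be used), so U = 5.
The 6 still-open variables draw from only 6 values {2, 4, 6, 7, 8, 9}, so each is used; only W can be 7, hence W = 7.
The 5 still-open variables draw from only 5 values {2, 4, 6, 8, 9}, so each is used; only S can be 8, hence S = 8.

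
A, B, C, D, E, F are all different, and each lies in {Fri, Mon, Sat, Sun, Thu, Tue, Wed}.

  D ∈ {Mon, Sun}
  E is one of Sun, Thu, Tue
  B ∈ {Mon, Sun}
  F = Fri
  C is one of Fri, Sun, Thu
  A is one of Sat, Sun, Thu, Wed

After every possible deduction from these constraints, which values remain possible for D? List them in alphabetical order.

Mon, Sun

F's domain is down to {Fri}, so F = Fri. Remove Fri from C.
B and D between them cover only {Mon, Sun} — a naked pair. Remove those values from A, C, E.
C has just one choice, so C = Thu. Remove Thu from A, E.
E's domain is down to {Tue}, so E = Tue.
No further eliminations apply; D can still be any of Mon, Sun.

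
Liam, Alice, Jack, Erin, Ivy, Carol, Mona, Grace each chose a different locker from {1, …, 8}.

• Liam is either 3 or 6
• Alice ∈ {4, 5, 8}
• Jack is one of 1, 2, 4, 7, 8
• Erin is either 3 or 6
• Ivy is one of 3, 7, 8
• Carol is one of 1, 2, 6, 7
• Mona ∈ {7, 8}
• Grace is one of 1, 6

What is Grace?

1

The 8 variables draw from only 8 values {1, 2, 3, 4, 5, 6, 7, 8}, so each is used; only Alice can be 5, hence Alice = 5.
Among the 7 still-open variables, 4 fits only Jack (and all 7 values in {1, 2, 3, 4, 6, 7, 8} must be used), so Jack = 4.
The 6 still-open variables together cover exactly {1, 2, 3, 6, 7, 8} — 6 values for 6 variables — and 2 appears only in Carol's list, so Carol = 2.
Among the 5 still-open variables, 1 fits only Grace (and all 5 values in {1, 3, 6, 7, 8} must be used), so Grace = 1.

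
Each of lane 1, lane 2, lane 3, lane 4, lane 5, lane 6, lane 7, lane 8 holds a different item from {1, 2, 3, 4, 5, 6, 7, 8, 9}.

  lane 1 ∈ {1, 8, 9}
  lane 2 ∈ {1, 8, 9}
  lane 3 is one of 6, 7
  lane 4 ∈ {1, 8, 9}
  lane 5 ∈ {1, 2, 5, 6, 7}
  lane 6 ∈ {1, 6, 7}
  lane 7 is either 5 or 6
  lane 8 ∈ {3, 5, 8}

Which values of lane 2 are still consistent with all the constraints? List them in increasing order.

1, 8, 9

The 8 variables together cover exactly {1, 2, 3, 5, 6, 7, 8, 9} — 8 values for 8 variables — and 2 appears only in lane 5's list, so lane 5 = 2.
The 7 still-open variables draw from only 7 values {1, 3, 5, 6, 7, 8, 9}, so each is used; only lane 8 can be 3, hence lane 8 = 3.
The 6 still-open variables draw from only 6 values {1, 5, 6, 7, 8, 9}, so each is used; only lane 7 can be 5, hence lane 7 = 5.
lane 1, lane 2, lane 4 share exactly the 3 values {1, 8, 9}; by pigeonhole those values go to them, so strike 1, 8, 9 from lane 6.
No further eliminations apply; lane 2 can still be any of 1, 8, 9.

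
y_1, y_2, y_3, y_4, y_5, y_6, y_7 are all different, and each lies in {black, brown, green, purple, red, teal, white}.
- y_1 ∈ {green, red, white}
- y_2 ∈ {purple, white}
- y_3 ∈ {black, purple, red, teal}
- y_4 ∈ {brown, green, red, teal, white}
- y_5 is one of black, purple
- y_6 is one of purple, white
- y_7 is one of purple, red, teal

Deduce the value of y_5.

black

The 7 variables together cover exactly {black, brown, green, purple, red, teal, white} — 7 values for 7 variables — and brown appears only in y_4's list, so y_4 = brown.
The 6 still-open variables together cover exactly {black, green, purple, red, teal, white} — 6 values for 6 variables — and green appears only in y_1's list, so y_1 = green.
y_2 and y_6 share exactly the 2 values {purple, white}; by pigeonhole those values go to them, so strike purple, white from y_3, y_5, y_7.
So y_5 = black.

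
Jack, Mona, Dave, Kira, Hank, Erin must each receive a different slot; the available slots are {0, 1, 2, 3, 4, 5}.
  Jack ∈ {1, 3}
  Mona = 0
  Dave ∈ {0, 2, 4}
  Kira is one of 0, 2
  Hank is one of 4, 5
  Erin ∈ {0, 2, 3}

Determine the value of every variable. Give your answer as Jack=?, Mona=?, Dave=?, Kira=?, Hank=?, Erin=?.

Jack=1, Mona=0, Dave=4, Kira=2, Hank=5, Erin=3

Mona has just one choice, so Mona = 0. So Dave, Kira, Erin can't be 0.
Kira's domain is down to {2}, so Kira = 2. Eliminate 2 elsewhere: Dave, Erin.
That leaves Erin = 3. Eliminate 3 elsewhere: Jack.
Jack must be 1 (only option left).
Dave must be 4 (only option left). Remove 4 from Hank.
That leaves Hank = 5.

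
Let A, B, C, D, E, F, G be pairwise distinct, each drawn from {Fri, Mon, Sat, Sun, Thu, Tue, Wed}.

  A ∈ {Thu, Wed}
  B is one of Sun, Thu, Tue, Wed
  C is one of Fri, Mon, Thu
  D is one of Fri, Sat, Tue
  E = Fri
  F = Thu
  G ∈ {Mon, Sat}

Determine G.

E has just one choice, so E = Fri. Eliminate Fri elsewhere: C, D.
F must be Thu (only option left). Eliminate Thu elsewhere: A, B, C.
A's domain is down to {Wed}, so A = Wed. Remove Wed from B.
C has just one choice, so C = Mon. Remove Mon from G.
So G = Sat.

Sat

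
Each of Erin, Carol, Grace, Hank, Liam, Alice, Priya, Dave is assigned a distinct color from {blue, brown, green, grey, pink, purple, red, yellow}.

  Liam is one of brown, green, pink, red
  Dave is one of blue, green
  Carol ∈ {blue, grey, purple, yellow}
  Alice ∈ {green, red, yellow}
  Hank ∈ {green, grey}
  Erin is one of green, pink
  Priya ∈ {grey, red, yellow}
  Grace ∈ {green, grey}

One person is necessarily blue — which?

The 8 variables draw from only 8 values {blue, brown, green, grey, pink, purple, red, yellow}, so each is used; only Liam can be brown, hence Liam = brown.
The 7 still-open variables draw from only 7 values {blue, green, grey, pink, purple, red, yellow}, so each is used; only Erin can be pink, hence Erin = pink.
Among the 6 still-open variables, purple fits only Carol (and all 6 values in {blue, green, grey, purple, red, yellow} must be used), so Carol = purple.
The 5 still-open variables together cover exactly {blue, green, grey, red, yellow} — 5 values for 5 variables — and blue appears only in Dave's list, so Dave = blue.

Dave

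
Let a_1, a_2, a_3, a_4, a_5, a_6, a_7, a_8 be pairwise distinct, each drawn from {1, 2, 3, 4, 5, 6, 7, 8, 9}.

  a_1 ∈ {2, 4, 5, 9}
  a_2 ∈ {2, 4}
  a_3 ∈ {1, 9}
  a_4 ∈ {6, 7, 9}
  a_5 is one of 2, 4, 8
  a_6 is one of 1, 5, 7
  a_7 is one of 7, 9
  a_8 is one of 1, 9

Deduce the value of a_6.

5

Among the 8 variables, 6 fits only a_4 (and all 8 values in {1, 2, 4, 5, 6, 7, 8, 9} must be used), so a_4 = 6.
The 7 still-open variables draw from only 7 values {1, 2, 4, 5, 7, 8, 9}, so each is used; only a_5 can be 8, hence a_5 = 8.
The 2 variables a_3 and a_8 are confined to {1, 9}, which locks those values in; drop them from a_1, a_6, a_7.
a_7's domain is down to {7}, so a_7 = 7. So a_6 can't be 7.
So a_6 = 5.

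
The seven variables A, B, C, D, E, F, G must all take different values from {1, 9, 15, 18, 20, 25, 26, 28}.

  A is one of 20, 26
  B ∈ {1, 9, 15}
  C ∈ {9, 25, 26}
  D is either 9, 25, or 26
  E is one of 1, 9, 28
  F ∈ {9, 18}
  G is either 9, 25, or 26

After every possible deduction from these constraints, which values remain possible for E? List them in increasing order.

The 3 variables C, D, G are confined to {9, 25, 26}, which locks those values in; drop them from A, B, E, F.
A's domain is down to {20}, so A = 20.
That leaves F = 18.
No further eliminations apply; E can still be any of 1, 28.

1, 28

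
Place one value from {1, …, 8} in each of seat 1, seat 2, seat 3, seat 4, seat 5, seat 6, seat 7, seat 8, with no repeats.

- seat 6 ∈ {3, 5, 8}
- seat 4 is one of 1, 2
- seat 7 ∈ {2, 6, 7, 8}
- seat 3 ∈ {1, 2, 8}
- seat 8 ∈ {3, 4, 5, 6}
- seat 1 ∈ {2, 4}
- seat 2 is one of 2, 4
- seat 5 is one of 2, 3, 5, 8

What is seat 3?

8

The 8 variables draw from only 8 values {1, 2, 3, 4, 5, 6, 7, 8}, so each is used; only seat 7 can be 7, hence seat 7 = 7.
The 7 still-open variables draw from only 7 values {1, 2, 3, 4, 5, 6, 8}, so each is used; only seat 8 can be 6, hence seat 8 = 6.
seat 1 and seat 2 share exactly the 2 values {2, 4}; by pigeonhole those values go to them, so strike 2, 4 from seat 3, seat 4, seat 5.
That leaves seat 4 = 1. Eliminate 1 elsewhere: seat 3.
So seat 3 = 8.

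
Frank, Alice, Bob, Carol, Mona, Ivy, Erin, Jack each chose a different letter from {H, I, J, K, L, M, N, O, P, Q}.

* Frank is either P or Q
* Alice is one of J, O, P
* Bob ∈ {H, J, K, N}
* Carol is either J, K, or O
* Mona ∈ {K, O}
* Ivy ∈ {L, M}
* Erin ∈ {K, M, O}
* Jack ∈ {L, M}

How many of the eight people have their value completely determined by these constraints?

Ivy and Jack between them cover only {L, M} — a naked pair. Remove those values from Erin.
Mona and Erin between them cover only {K, O} — a naked pair. Remove those values from Alice, Bob, Carol.
Carol has just one choice, so Carol = J. Strike J from Alice, Bob.
Alice has just one choice, so Alice = P. Remove P from Frank.
Frank has just one choice, so Frank = Q.
Determined: Frank=Q, Alice=P, Carol=J. The other people each still have more than one consistent value. That makes 3.

3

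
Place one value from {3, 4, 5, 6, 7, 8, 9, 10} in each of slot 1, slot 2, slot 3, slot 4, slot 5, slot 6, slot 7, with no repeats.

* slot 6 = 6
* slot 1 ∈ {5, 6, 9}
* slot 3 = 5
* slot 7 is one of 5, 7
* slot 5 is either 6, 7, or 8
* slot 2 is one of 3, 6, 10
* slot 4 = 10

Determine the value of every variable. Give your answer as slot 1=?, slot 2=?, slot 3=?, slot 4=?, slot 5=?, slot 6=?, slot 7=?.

slot 1=9, slot 2=3, slot 3=5, slot 4=10, slot 5=8, slot 6=6, slot 7=7

slot 3 must be 5 (only option left). So slot 1, slot 7 can't be 5.
slot 4 has just one choice, so slot 4 = 10. Strike 10 from slot 2.
slot 6 must be 6 (only option left). So slot 1, slot 2, slot 5 can't be 6.
slot 7 must be 7 (only option left). Eliminate 7 elsewhere: slot 5.
slot 1 must be 9 (only option left).
That leaves slot 2 = 3.
That leaves slot 5 = 8.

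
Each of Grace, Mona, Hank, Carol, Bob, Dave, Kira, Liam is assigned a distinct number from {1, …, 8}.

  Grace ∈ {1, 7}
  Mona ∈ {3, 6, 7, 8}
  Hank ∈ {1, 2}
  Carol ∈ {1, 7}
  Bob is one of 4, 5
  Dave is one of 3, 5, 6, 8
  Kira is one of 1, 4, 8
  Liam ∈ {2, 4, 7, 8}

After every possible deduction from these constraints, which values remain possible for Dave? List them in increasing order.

3, 6

Grace and Carol between them cover only {1, 7} — a naked pair. Remove those values from Mona, Hank, Kira, Liam.
Hank has just one choice, so Hank = 2. Remove 2 from Liam.
Kira and Liam share exactly the 2 values {4, 8}; by pigeonhole those values go to them, so strike 4, 8 from Mona, Bob, Dave.
Bob has just one choice, so Bob = 5. So Dave can't be 5.
No further eliminations apply; Dave can still be any of 3, 6.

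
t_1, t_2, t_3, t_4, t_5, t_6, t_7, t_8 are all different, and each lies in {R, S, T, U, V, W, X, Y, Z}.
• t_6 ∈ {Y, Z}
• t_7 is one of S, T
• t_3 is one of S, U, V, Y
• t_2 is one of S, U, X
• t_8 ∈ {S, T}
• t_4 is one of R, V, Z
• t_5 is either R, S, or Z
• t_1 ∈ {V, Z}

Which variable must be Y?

t_6

The 8 variables together cover exactly {R, S, T, U, V, X, Y, Z} — 8 values for 8 variables — and X appears only in t_2's list, so t_2 = X.
Among the 7 still-open variables, U fits only t_3 (and all 7 values in {R, S, T, U, V, Y, Z} must be used), so t_3 = U.
The 6 still-open variables together cover exactly {R, S, T, V, Y, Z} — 6 values for 6 variables — and Y appears only in t_6's list, so t_6 = Y.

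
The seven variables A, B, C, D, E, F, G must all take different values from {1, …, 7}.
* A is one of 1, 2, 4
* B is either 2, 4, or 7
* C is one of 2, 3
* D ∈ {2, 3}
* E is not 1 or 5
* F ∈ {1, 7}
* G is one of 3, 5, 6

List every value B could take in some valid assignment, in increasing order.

Among the 7 variables, 5 fits only G (and all 7 values in {1, 2, 3, 4, 5, 6, 7} must be used), so G = 5.
The 6 still-open variables draw from only 6 values {1, 2, 3, 4, 6, 7}, so each is used; only E can be 6, hence E = 6.
The 2 variables C and D are confined to {2, 3}, which locks those values in; drop them from A, B.
No further eliminations apply; B can still be any of 4, 7.

4, 7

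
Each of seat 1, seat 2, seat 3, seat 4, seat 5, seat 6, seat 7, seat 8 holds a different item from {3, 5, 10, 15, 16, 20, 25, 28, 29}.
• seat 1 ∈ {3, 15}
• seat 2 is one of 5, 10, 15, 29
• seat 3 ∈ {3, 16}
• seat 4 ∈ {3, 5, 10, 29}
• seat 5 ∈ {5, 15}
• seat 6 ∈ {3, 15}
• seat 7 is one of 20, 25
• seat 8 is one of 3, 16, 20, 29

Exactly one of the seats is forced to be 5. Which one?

seat 5

The 8 variables together cover exactly {3, 5, 10, 15, 16, 20, 25, 29} — 8 values for 8 variables — and 25 appears only in seat 7's list, so seat 7 = 25.
The 7 still-open variables together cover exactly {3, 5, 10, 15, 16, 20, 29} — 7 values for 7 variables — and 20 appears only in seat 8's list, so seat 8 = 20.
Among the 6 still-open variables, 16 fits only seat 3 (and all 6 values in {3, 5, 10, 15, 16, 29} must be used), so seat 3 = 16.
seat 1 and seat 6 share exactly the 2 values {3, 15}; by pigeonhole those values go to them, so strike 3, 15 from seat 2, seat 4, seat 5.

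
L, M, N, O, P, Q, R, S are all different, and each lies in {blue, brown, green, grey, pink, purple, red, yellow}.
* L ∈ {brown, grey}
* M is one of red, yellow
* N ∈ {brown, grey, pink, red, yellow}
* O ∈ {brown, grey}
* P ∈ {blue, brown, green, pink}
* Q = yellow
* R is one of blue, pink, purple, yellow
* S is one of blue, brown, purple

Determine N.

pink

Q's domain is down to {yellow}, so Q = yellow. Remove yellow from M, N, R.
That leaves M = red. Remove red from N.
Among the 6 still-open variables, green fits only P (and all 6 values in {blue, brown, green, grey, pink, purple} must be used), so P = green.
L and O between them cover only {brown, grey} — a naked pair. Remove those values from N, S.
So N = pink.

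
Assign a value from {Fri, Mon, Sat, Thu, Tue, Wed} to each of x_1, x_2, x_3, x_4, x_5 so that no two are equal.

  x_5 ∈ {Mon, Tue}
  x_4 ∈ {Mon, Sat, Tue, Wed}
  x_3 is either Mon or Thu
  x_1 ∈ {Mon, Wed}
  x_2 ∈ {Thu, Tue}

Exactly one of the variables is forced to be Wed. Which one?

x_1

Among the 5 variables, Sat fits only x_4 (and all 5 values in {Mon, Sat, Thu, Tue, Wed} must be used), so x_4 = Sat.
Among the 4 still-open variables, Wed fits only x_1 (and all 4 values in {Mon, Thu, Tue, Wed} must be used), so x_1 = Wed.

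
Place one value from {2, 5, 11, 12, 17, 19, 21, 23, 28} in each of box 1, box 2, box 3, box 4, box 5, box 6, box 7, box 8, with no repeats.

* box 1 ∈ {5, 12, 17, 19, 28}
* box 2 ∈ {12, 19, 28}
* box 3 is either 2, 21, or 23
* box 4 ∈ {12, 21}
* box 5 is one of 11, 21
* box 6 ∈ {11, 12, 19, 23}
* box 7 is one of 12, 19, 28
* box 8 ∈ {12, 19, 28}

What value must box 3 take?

2

box 2, box 7, box 8 share exactly the 3 values {12, 19, 28}; by pigeonhole those values go to them, so strike 12, 19, 28 from box 1, box 4, box 6.
box 4 has just one choice, so box 4 = 21. Eliminate 21 elsewhere: box 3, box 5.
box 5's domain is down to {11}, so box 5 = 11. Remove 11 from box 6.
That leaves box 6 = 23. Remove 23 from box 3.
So box 3 = 2.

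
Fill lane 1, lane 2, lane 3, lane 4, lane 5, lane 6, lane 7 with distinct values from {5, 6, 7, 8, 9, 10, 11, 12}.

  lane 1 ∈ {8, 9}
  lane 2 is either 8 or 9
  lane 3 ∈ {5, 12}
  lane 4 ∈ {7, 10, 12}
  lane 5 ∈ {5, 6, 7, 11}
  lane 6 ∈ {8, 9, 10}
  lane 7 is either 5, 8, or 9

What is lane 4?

lane 1 and lane 2 between them cover only {8, 9} — a naked pair. Remove those values from lane 6, lane 7.
lane 6 has just one choice, so lane 6 = 10. Eliminate 10 elsewhere: lane 4.
lane 7 has just one choice, so lane 7 = 5. So lane 3, lane 5 can't be 5.
lane 3 must be 12 (only option left). Strike 12 from lane 4.
So lane 4 = 7.

7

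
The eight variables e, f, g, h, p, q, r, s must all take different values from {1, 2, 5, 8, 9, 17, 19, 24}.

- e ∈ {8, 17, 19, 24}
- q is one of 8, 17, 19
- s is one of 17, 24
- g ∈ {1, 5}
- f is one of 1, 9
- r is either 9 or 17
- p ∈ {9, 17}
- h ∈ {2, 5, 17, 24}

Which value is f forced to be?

1

The 8 variables together cover exactly {1, 2, 5, 8, 9, 17, 19, 24} — 8 values for 8 variables — and 2 appears only in h's list, so h = 2.
The 7 still-open variables draw from only 7 values {1, 5, 8, 9, 17, 19, 24}, so each is used; only g can be 5, hence g = 5.
Among the 6 still-open variables, 1 fits only f (and all 6 values in {1, 8, 9, 17, 19, 24} must be used), so f = 1.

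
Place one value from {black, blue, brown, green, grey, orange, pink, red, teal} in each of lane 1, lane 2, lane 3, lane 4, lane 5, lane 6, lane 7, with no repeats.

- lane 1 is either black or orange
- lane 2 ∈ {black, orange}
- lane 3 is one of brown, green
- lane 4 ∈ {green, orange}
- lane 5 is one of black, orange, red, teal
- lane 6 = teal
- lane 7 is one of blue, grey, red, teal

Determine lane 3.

lane 6 has just one choice, so lane 6 = teal. Eliminate teal elsewhere: lane 5, lane 7.
The 2 variables lane 1 and lane 2 are confined to {black, orange}, which locks those values in; drop them from lane 4, lane 5.
That leaves lane 4 = green. So lane 3 can't be green.
So lane 3 = brown.

brown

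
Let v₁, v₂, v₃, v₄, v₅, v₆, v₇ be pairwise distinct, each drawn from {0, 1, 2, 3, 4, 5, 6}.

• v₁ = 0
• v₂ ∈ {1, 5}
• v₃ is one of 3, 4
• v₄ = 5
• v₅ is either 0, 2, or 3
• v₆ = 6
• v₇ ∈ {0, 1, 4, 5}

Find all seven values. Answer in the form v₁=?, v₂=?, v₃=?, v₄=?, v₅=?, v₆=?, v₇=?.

v₁=0, v₂=1, v₃=3, v₄=5, v₅=2, v₆=6, v₇=4

v₁ must be 0 (only option left). Strike 0 from v₅, v₇.
That leaves v₄ = 5. Remove 5 from v₂, v₇.
v₆'s domain is down to {6}, so v₆ = 6.
v₂ must be 1 (only option left). Eliminate 1 elsewhere: v₇.
v₇ has just one choice, so v₇ = 4. Strike 4 from v₃.
That leaves v₃ = 3. Remove 3 from v₅.
That leaves v₅ = 2.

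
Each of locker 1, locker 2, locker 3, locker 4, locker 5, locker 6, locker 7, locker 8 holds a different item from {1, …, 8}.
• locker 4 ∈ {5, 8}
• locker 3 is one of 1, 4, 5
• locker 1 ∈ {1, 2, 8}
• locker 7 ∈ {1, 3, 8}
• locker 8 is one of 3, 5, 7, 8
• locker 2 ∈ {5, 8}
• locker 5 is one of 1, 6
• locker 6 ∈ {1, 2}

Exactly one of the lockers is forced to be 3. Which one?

The 8 variables together cover exactly {1, 2, 3, 4, 5, 6, 7, 8} — 8 values for 8 variables — and 4 appears only in locker 3's list, so locker 3 = 4.
Among the 7 still-open variables, 6 fits only locker 5 (and all 7 values in {1, 2, 3, 5, 6, 7, 8} must be used), so locker 5 = 6.
The 6 still-open variables together cover exactly {1, 2, 3, 5, 7, 8} — 6 values for 6 variables — and 7 appears only in locker 8's list, so locker 8 = 7.
The 5 still-open variables together cover exactly {1, 2, 3, 5, 8} — 5 values for 5 variables — and 3 appears only in locker 7's list, so locker 7 = 3.

locker 7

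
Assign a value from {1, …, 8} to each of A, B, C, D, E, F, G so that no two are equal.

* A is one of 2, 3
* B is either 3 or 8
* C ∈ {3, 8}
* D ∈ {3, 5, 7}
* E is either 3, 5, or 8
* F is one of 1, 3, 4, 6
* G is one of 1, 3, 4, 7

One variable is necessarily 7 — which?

D

B and C share exactly the 2 values {3, 8}; by pigeonhole those values go to them, so strike 3, 8 from A, D, E, F, G.
A has just one choice, so A = 2.
E's domain is down to {5}, so E = 5. Remove 5 from D.
So 7 goes to D.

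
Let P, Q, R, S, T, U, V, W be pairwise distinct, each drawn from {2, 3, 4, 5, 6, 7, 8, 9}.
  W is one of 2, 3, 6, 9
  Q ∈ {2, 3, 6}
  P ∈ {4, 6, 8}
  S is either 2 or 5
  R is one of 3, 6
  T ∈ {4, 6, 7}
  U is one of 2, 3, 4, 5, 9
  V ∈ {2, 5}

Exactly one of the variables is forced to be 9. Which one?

The 8 variables together cover exactly {2, 3, 4, 5, 6, 7, 8, 9} — 8 values for 8 variables — and 7 appears only in T's list, so T = 7.
The 7 still-open variables draw from only 7 values {2, 3, 4, 5, 6, 8, 9}, so each is used; only P can be 8, hence P = 8.
The 6 still-open variables draw from only 6 values {2, 3, 4, 5, 6, 9}, so each is used; only U can be 4, hence U = 4.
The 5 still-open variables draw from only 5 values {2, 3, 5, 6, 9}, so each is used; only W can be 9, hence W = 9.

W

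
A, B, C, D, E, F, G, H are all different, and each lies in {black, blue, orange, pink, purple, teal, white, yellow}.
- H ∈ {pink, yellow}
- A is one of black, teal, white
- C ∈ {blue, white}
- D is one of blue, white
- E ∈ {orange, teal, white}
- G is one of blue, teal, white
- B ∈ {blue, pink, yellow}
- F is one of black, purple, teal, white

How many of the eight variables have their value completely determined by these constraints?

Among the 8 variables, orange fits only E (and all 8 values in {black, blue, orange, pink, purple, teal, white, yellow} must be used), so E = orange.
The 7 still-open variables draw from only 7 values {black, blue, pink, purple, teal, white, yellow}, so each is used; only F can be purple, hence F = purple.
The 6 still-open variables together cover exactly {black, blue, pink, teal, white, yellow} — 6 values for 6 variables — and black appears only in A's list, so A = black.
The 5 still-open variables together cover exactly {blue, pink, teal, white, yellow} — 5 values for 5 variables — and teal appears only in G's list, so G = teal.
C and D between them cover only {blue, white} — a naked pair. Remove those values from B.
Determined: A=black, E=orange, F=purple, G=teal. The other variables each still have more than one consistent value. That makes 4.

4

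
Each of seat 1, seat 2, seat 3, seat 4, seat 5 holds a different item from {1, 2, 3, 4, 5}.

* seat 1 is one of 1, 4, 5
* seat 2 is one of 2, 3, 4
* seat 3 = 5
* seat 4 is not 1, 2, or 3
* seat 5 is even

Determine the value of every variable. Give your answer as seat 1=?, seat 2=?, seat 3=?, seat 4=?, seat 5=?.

seat 1=1, seat 2=3, seat 3=5, seat 4=4, seat 5=2

seat 3 must be 5 (only option left). Eliminate 5 elsewhere: seat 1, seat 4.
seat 4 has just one choice, so seat 4 = 4. Eliminate 4 elsewhere: seat 1, seat 2, seat 5.
seat 5's domain is down to {2}, so seat 5 = 2. So seat 2 can't be 2.
seat 1 has just one choice, so seat 1 = 1.
seat 2 must be 3 (only option left).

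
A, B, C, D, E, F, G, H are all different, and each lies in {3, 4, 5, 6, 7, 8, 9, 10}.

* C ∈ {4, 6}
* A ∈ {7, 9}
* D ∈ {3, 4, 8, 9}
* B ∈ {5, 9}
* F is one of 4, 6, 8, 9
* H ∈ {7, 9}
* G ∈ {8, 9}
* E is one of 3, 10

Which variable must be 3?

D

Among the 8 variables, 5 fits only B (and all 8 values in {3, 4, 5, 6, 7, 8, 9, 10} must be used), so B = 5.
Among the 7 still-open variables, 10 fits only E (and all 7 values in {3, 4, 6, 7, 8, 9, 10} must be used), so E = 10.
The 6 still-open variables together cover exactly {3, 4, 6, 7, 8, 9} — 6 values for 6 variables — and 3 appears only in D's list, so D = 3.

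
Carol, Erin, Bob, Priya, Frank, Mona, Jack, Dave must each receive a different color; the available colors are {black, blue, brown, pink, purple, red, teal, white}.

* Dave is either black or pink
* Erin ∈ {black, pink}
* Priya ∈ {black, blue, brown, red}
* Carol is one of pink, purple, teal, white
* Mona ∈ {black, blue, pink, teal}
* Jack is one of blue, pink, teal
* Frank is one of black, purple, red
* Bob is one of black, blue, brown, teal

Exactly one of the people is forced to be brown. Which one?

Bob

The 8 variables draw from only 8 values {black, blue, brown, pink, purple, red, teal, white}, so each is used; only Carol can be white, hence Carol = white.
The 7 still-open variables draw from only 7 values {black, blue, brown, pink, purple, red, teal}, so each is used; only Frank can be purple, hence Frank = purple.
Among the 6 still-open variables, red fits only Priya (and all 6 values in {black, blue, brown, pink, red, teal} must be used), so Priya = red.
The 5 still-open variables together cover exactly {black, blue, brown, pink, teal} — 5 values for 5 variables — and brown appears only in Bob's list, so Bob = brown.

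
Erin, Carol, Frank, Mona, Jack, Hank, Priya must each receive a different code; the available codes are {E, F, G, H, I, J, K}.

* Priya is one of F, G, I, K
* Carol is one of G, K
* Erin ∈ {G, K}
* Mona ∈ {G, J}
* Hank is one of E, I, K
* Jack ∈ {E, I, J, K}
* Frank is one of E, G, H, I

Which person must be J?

The 7 variables draw from only 7 values {E, F, G, H, I, J, K}, so each is used; only Priya can be F, hence Priya = F.
The 6 still-open variables draw from only 6 values {E, G, H, I, J, K}, so each is used; only Frank can be H, hence Frank = H.
Erin and Carol share exactly the 2 values {G, K}; by pigeonhole those values go to them, so strike G, K from Mona, Jack, Hank.

Mona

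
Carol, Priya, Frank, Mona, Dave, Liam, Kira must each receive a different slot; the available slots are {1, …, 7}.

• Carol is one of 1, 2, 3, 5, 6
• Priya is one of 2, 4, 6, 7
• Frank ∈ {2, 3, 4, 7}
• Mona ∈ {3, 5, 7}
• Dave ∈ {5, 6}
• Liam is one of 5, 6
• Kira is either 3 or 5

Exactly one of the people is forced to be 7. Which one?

The 7 variables together cover exactly {1, 2, 3, 4, 5, 6, 7} — 7 values for 7 variables — and 1 appears only in Carol's list, so Carol = 1.
Dave and Liam between them cover only {5, 6} — a naked pair. Remove those values from Priya, Mona, Kira.
That leaves Kira = 3. Eliminate 3 elsewhere: Frank, Mona.
So 7 goes to Mona.

Mona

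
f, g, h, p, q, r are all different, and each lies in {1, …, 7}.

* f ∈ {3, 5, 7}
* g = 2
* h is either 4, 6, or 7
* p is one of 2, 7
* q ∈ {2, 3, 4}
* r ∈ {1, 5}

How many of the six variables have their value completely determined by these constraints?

g has just one choice, so g = 2. Strike 2 from p, q.
That leaves p = 7. So f, h can't be 7.
Determined: g=2, p=7. The other variables each still have more than one consistent value. That makes 2.

2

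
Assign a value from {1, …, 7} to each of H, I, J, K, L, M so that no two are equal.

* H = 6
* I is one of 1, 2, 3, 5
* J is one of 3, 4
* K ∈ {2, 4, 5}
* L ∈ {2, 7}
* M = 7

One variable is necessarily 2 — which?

L

H must be 6 (only option left).
M has just one choice, so M = 7. Eliminate 7 elsewhere: L.
So 2 goes to L.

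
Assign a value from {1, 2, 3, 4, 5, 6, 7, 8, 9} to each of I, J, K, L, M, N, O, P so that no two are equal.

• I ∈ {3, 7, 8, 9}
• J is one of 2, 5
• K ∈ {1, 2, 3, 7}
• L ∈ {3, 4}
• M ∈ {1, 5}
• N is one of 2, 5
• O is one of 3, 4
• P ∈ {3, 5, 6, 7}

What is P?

J and N between them cover only {2, 5} — a naked pair. Remove those values from K, M, P.
M must be 1 (only option left). Eliminate 1 elsewhere: K.
L and O share exactly the 2 values {3, 4}; by pigeonhole those values go to them, so strike 3, 4 from I, K, P.
K must be 7 (only option left). Remove 7 from I, P.
So P = 6.

6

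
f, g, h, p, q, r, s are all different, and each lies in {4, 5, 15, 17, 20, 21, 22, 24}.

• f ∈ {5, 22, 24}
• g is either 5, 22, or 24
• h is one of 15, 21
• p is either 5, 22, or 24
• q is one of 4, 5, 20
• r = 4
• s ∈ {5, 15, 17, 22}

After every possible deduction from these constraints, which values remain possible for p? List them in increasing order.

r must be 4 (only option left). So q can't be 4.
The 3 variables f, g, p are confined to {5, 22, 24}, which locks those values in; drop them from q, s.
q must be 20 (only option left).
No further eliminations apply; p can still be any of 5, 22, 24.

5, 22, 24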